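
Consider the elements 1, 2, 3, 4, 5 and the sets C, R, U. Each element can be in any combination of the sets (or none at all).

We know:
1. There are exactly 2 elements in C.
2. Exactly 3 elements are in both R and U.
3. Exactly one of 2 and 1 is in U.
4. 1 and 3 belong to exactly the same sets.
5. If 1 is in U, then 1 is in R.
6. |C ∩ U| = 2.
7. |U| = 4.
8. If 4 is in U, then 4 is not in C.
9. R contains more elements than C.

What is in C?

C = {1, 3}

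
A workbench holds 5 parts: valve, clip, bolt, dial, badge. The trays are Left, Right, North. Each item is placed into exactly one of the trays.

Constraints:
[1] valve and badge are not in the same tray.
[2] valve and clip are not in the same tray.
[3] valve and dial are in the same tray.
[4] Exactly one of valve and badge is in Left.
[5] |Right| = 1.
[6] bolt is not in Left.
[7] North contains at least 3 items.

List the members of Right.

Right = {clip}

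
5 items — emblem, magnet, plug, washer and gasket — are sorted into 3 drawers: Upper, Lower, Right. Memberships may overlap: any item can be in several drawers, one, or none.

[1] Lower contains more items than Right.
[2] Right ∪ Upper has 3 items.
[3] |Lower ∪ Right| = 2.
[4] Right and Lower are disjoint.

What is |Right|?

0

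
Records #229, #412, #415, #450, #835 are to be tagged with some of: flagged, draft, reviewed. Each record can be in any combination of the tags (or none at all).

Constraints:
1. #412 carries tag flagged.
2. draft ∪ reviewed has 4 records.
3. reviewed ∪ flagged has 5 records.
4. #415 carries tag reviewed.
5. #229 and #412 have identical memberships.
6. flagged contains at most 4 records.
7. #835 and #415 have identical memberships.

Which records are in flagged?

flagged = {#229, #412, #450}

From (1): #412 ∈ flagged.
From (4): #415 ∈ reviewed.
(5): #229 matches #412: #229 ∈ flagged.
(7): #835 matches #415: #835 ∈ reviewed.
Suppose #415 ∈ flagged: no assignment then satisfies all the clues, so #415 ∉ flagged.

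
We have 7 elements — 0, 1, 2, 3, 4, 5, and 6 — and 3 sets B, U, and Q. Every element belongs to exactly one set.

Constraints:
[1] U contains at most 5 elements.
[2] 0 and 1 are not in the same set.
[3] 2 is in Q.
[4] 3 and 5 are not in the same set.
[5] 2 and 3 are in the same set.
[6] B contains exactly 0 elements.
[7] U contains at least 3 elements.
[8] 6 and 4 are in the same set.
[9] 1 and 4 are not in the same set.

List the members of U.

U = {0, 4, 5, 6}

From (3): 2 ∈ Q.
(5): 3 matches 2: 3 ∉ B.
(5): 3 matches 2: 3 ∉ U.
(5): 3 matches 2: 3 ∈ Q.
(6): B already has 0, so the rest are out.
(4): 5 ∉ Q.
Only one set left: 5 ∈ U.
Suppose 0 ∉ U: no assignment then satisfies all the clues, so 0 ∈ U.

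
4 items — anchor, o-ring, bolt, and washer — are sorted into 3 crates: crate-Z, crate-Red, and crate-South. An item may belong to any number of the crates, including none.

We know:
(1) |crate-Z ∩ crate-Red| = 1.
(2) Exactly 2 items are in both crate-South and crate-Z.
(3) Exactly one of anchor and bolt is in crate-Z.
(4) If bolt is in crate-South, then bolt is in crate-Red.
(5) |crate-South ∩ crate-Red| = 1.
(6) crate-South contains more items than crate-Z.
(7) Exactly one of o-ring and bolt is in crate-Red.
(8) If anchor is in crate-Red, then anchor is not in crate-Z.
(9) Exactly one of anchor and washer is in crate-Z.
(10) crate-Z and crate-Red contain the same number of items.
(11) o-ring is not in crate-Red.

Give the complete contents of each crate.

crate-Z = {bolt, washer}; crate-Red = {anchor, bolt}; crate-South = {bolt, o-ring, washer}

From (11): o-ring ∉ crate-Red.
(7) (exactly one): bolt ∈ crate-Red.
Suppose anchor ∈ crate-Z: no assignment then satisfies all the clues, so anchor ∉ crate-Z.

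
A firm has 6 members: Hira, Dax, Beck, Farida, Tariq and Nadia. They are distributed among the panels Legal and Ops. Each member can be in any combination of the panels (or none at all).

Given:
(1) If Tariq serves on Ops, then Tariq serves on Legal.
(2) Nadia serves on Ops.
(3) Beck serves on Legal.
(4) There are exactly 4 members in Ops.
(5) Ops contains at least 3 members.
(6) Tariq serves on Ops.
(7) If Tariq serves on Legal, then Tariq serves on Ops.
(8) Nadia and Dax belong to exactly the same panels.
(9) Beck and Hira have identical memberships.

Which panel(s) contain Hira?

Hira: Legal

From (2): Nadia ∈ Ops.
From (3): Beck ∈ Legal.
From (6): Tariq ∈ Ops.
(1): Tariq ∈ Legal.
(8): Dax matches Nadia: Dax ∈ Ops.
(9): Hira matches Beck: Hira ∈ Legal.
Suppose Hira ∈ Ops: no assignment then satisfies all the clues, so Hira ∉ Ops.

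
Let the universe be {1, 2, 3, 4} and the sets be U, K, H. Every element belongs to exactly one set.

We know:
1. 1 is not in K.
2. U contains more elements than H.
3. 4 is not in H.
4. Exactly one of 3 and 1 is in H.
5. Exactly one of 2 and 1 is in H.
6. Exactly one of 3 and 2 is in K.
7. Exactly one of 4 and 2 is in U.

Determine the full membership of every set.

U = {3, 4}; K = {2}; H = {1}

From (1): 1 ∉ K.
From (3): 4 ∉ H.
Suppose 1 ∈ U: no assignment then satisfies all the clues, so 1 ∉ U.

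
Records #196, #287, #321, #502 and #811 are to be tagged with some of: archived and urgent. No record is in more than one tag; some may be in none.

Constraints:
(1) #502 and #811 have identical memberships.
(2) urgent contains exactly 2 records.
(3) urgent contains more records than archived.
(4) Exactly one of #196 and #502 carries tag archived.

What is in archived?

archived = {#196}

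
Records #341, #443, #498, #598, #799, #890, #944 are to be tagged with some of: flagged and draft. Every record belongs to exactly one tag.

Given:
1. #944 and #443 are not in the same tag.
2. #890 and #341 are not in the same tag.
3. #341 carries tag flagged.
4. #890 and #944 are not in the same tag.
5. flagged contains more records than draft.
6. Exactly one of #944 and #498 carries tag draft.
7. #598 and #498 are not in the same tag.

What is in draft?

draft = {#443, #498, #890}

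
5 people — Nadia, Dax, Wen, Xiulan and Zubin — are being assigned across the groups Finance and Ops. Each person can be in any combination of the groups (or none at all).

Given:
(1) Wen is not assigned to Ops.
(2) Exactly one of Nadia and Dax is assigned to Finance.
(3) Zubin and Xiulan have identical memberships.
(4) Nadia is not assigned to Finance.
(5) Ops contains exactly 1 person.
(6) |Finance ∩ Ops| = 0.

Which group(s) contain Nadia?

From (1): Wen ∉ Ops.
From (4): Nadia ∉ Finance.
(2) (exactly one): Dax ∈ Finance.
Suppose Nadia ∉ Ops: no assignment then satisfies all the clues, so Nadia ∈ Ops.

Nadia: Ops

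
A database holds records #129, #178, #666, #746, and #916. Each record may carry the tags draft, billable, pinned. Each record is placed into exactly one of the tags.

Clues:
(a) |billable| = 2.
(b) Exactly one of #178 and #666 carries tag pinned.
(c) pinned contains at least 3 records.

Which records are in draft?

draft = {}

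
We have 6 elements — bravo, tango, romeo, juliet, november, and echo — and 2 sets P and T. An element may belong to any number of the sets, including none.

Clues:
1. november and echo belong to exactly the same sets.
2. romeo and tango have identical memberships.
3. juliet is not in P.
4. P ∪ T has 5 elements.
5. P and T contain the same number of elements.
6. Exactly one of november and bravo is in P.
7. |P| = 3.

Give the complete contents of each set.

P = {bravo, romeo, tango}; T = {bravo, echo, november}

From (3): juliet ∉ P.
Suppose bravo ∉ P: no assignment then satisfies all the clues, so bravo ∈ P.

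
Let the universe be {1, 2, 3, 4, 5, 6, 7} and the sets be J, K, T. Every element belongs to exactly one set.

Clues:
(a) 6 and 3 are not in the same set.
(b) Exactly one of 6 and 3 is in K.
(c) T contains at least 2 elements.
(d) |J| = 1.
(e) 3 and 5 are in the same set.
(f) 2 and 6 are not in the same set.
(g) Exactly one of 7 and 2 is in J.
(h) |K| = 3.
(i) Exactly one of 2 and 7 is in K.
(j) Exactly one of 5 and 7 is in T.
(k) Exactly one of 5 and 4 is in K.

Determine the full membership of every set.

J = {2}; K = {4, 6, 7}; T = {1, 3, 5}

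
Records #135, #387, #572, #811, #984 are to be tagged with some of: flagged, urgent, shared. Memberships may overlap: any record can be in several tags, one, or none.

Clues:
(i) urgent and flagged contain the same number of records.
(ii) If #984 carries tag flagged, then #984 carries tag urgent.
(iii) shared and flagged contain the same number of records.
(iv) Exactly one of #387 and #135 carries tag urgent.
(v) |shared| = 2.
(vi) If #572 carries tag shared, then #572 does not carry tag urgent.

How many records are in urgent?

2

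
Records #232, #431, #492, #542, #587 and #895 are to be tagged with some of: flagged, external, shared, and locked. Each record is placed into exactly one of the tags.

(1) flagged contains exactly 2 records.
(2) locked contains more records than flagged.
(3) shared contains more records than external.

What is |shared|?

1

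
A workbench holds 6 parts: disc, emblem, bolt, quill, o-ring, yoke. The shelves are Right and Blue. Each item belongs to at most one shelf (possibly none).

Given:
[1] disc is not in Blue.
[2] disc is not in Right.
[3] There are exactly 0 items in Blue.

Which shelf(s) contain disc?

From (1): disc ∉ Blue.
From (2): disc ∉ Right.
(3): Blue already has 0, so the rest are out.

disc: none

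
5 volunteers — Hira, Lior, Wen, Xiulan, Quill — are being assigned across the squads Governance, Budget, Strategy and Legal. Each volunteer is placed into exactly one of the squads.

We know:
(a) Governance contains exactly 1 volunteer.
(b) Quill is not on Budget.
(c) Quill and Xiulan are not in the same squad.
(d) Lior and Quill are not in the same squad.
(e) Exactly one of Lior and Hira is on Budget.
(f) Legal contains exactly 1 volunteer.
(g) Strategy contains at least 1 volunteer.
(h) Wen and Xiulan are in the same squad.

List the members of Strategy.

Strategy = {Wen, Xiulan}

From (b): Quill ∉ Budget.
Suppose Hira ∈ Strategy: no assignment then satisfies all the clues, so Hira ∉ Strategy.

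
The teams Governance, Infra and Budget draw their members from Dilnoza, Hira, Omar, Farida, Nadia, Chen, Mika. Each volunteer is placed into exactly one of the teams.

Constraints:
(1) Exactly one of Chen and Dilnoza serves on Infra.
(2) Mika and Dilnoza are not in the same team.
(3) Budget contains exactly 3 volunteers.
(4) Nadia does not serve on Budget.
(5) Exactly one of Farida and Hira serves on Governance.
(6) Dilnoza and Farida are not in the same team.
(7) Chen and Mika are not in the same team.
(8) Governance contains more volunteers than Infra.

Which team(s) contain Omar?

Omar: Budget

From (4): Nadia ∉ Budget.
Suppose Omar ∈ Governance: no assignment then satisfies all the clues, so Omar ∉ Governance.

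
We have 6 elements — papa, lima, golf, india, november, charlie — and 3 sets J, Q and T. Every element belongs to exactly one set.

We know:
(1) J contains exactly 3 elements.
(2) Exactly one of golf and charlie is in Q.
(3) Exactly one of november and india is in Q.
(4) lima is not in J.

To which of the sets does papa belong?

papa: J

From (4): lima ∉ J.
Suppose papa ∉ J: no assignment then satisfies all the clues, so papa ∈ J.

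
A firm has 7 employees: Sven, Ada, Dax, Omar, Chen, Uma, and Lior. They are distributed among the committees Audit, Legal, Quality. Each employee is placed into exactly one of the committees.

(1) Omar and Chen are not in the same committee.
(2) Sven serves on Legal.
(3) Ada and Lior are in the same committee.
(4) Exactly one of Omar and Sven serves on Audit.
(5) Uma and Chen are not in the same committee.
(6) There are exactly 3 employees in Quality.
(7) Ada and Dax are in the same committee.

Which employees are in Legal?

Legal = {Chen, Sven}

From (2): Sven ∈ Legal.
(4) (exactly one): Omar ∈ Audit.
(1): Chen ∉ Audit.
Suppose Ada ∈ Legal: no assignment then satisfies all the clues, so Ada ∉ Legal.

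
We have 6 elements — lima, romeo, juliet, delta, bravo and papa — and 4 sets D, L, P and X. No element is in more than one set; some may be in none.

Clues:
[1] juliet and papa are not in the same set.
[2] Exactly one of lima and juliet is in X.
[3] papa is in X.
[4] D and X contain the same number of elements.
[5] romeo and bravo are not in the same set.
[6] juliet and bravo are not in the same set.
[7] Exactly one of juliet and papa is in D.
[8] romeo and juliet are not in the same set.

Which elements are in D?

From (3): papa ∈ X.
(1): juliet ∉ X.
(2) (exactly one): lima ∈ X.
(7) (exactly one): juliet ∈ D.
(8): romeo ∉ D.
(6): bravo ∉ D.
Suppose delta ∉ D: no assignment then satisfies all the clues, so delta ∈ D.

D = {delta, juliet}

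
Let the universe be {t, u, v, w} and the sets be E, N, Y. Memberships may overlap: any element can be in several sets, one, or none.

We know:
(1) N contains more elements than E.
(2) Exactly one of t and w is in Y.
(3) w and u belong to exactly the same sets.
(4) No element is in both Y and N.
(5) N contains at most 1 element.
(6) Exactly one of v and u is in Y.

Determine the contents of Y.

Y = {u, w}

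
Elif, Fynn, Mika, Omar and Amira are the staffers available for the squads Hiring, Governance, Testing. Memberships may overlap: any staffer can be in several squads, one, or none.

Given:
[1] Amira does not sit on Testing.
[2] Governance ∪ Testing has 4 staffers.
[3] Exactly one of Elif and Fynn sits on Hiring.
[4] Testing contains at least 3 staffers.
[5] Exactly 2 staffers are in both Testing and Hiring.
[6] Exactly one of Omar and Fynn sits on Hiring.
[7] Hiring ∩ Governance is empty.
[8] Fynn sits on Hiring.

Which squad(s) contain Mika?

Mika: Hiring, Testing

From (1): Amira ∉ Testing.
From (8): Fynn ∈ Hiring.
(3) (exactly one): Elif ∉ Hiring.
(6) (exactly one): Omar ∉ Hiring.
(7) (disjoint): Fynn ∉ Governance.
Suppose Mika ∉ Hiring: no assignment then satisfies all the clues, so Mika ∈ Hiring.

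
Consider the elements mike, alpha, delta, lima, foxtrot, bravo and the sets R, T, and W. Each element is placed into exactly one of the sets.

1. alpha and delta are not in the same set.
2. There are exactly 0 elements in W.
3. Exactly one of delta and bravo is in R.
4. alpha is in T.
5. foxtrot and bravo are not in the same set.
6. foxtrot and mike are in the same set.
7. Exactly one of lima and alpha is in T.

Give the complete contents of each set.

From (4): alpha ∈ T.
(1): delta ∉ T.
(2): W already has 0, so the rest are out.
(7) (exactly one): lima ∉ T.
Only one set left: delta ∈ R.
Only one set left: lima ∈ R.
(3) (exactly one): bravo ∉ R.
Only one set left: bravo ∈ T.
(5): foxtrot ∉ T.
(6): mike matches foxtrot: mike ∉ T.
Only one set left: mike ∈ R.
Only one set left: foxtrot ∈ R.

R = {delta, foxtrot, lima, mike}; T = {alpha, bravo}; W = {}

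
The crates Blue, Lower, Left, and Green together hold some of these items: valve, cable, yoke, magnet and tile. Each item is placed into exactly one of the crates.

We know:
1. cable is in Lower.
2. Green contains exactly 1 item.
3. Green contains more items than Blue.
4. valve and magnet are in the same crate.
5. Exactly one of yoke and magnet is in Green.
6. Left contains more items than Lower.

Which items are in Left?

Left = {magnet, tile, valve}

From (1): cable ∈ Lower.
Suppose valve ∉ Left: no assignment then satisfies all the clues, so valve ∈ Left.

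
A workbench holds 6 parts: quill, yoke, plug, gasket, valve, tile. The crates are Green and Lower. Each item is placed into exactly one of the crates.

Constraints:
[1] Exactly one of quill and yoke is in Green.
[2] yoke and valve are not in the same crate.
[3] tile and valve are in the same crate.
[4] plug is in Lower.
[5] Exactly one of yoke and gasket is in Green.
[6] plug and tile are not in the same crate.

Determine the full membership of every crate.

From (4): plug ∈ Lower.
(6): tile ∉ Lower.
Only one crate left: tile ∈ Green.
(3): valve matches tile: valve ∈ Green.
(2): yoke ∉ Green.
(5) (exactly one): gasket ∈ Green.
Only one crate left: yoke ∈ Lower.
(1) (exactly one): quill ∈ Green.

Green = {gasket, quill, tile, valve}; Lower = {plug, yoke}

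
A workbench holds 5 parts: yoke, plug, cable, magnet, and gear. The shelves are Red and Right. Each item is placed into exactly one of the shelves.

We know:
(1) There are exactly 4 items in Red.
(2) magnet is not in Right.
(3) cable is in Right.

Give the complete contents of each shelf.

From (2): magnet ∉ Right.
From (3): cable ∈ Right.
(1): only 4 candidates remain for Red, so all are in.

Red = {gear, magnet, plug, yoke}; Right = {cable}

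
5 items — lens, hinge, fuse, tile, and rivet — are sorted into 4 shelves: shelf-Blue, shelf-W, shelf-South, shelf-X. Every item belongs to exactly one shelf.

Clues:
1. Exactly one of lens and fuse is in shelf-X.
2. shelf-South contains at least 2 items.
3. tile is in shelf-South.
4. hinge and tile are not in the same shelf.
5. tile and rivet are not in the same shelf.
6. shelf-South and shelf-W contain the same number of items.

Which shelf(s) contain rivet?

rivet: shelf-W

From (3): tile ∈ shelf-South.
(4): hinge ∉ shelf-South.
(5): rivet ∉ shelf-South.
Suppose rivet ∈ shelf-Blue: no assignment then satisfies all the clues, so rivet ∉ shelf-Blue.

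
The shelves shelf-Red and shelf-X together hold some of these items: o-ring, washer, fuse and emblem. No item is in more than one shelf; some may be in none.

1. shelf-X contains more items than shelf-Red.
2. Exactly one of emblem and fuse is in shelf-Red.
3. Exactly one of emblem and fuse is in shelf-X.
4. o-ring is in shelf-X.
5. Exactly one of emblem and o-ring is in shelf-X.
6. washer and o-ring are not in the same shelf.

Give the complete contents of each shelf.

From (4): o-ring ∈ shelf-X.
(5) (exactly one): emblem ∉ shelf-X.
(6): washer ∉ shelf-X.
(3) (exactly one): fuse ∈ shelf-X.
(2) (exactly one): emblem ∈ shelf-Red.
Suppose washer ∈ shelf-Red: no assignment then satisfies all the clues, so washer ∉ shelf-Red.

shelf-Red = {emblem}; shelf-X = {fuse, o-ring}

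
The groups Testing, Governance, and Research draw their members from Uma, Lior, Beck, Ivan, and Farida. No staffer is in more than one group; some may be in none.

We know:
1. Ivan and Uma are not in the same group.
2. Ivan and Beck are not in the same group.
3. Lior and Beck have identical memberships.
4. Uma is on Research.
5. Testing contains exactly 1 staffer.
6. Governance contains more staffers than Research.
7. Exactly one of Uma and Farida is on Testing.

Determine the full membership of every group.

Testing = {Farida}; Governance = {Beck, Lior}; Research = {Uma}

From (4): Uma ∈ Research.
(1): Ivan ∉ Research.
(7) (exactly one): Farida ∈ Testing.
(5): Testing already has 1, so the rest are out.
Suppose Lior ∉ Governance: no assignment then satisfies all the clues, so Lior ∈ Governance.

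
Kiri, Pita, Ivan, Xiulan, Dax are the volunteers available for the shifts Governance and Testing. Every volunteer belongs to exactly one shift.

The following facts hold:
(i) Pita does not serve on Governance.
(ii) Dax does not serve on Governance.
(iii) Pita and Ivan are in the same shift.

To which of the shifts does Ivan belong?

Ivan: Testing

From (i): Pita ∉ Governance.
From (ii): Dax ∉ Governance.
(iii): Ivan matches Pita: Ivan ∉ Governance.
Only one shift left: Pita ∈ Testing.
Only one shift left: Ivan ∈ Testing.
Only one shift left: Dax ∈ Testing.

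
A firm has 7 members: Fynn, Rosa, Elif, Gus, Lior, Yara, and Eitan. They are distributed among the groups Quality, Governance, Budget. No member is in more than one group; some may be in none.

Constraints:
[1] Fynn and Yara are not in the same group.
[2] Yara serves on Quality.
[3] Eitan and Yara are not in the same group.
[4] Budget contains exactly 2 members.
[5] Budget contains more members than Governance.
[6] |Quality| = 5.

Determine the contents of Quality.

Quality = {Elif, Gus, Lior, Rosa, Yara}

From (2): Yara ∈ Quality.
(1): Fynn ∉ Quality.
(3): Eitan ∉ Quality.
(6): only 5 candidates remain for Quality, so all are in.
(4): only 2 candidates remain for Budget, so all are in.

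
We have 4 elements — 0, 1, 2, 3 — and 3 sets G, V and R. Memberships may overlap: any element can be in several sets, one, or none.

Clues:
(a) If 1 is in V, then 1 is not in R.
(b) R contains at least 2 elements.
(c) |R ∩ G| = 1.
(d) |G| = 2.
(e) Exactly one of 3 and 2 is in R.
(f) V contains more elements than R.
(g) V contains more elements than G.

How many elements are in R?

2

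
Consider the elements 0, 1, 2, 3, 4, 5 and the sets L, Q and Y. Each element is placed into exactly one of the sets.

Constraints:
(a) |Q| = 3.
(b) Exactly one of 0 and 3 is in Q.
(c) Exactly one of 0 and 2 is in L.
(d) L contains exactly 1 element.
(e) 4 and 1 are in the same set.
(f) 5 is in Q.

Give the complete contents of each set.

L = {0}; Q = {2, 3, 5}; Y = {1, 4}

From (f): 5 ∈ Q.
Suppose 0 ∉ L: no assignment then satisfies all the clues, so 0 ∈ L.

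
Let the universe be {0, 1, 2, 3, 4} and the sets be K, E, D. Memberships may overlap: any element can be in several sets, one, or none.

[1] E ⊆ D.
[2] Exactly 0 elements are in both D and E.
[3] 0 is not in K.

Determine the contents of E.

From (3): 0 ∉ K.
Suppose 0 ∈ E: no assignment then satisfies all the clues, so 0 ∉ E.

E = {}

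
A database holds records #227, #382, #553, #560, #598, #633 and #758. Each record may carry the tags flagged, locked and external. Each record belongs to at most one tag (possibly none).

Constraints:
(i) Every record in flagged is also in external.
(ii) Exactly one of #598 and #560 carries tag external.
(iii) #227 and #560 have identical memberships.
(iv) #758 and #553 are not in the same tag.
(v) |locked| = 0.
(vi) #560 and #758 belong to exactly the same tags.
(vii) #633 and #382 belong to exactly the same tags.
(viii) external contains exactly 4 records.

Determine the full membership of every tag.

flagged = {}; locked = {}; external = {#382, #553, #598, #633}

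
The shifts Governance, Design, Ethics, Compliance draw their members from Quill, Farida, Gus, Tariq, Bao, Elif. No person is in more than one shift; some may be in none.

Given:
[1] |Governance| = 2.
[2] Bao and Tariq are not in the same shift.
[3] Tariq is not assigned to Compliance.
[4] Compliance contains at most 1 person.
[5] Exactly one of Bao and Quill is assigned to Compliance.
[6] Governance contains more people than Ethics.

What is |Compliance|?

1

From (3): Tariq ∉ Compliance.
Suppose Farida ∈ Compliance: no assignment then satisfies all the clues, so Farida ∉ Compliance.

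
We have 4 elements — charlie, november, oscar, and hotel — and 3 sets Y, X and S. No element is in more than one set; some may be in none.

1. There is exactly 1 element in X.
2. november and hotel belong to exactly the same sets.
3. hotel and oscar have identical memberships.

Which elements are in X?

X = {charlie}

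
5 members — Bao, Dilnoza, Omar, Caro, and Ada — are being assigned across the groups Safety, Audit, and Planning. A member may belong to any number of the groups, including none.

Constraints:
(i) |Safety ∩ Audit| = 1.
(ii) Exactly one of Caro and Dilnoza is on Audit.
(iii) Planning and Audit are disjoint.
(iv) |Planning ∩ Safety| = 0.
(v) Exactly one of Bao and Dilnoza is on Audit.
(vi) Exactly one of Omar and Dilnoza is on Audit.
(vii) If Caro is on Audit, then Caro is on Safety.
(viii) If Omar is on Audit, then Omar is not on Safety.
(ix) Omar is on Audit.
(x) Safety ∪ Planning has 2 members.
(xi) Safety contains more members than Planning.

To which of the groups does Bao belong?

Bao: Audit

From (ix): Omar ∈ Audit.
(iii) (disjoint): Omar ∉ Planning.
(vi) (exactly one): Dilnoza ∉ Audit.
(viii): Omar ∉ Safety.
(ii) (exactly one): Caro ∈ Audit.
(iii) (disjoint): Caro ∉ Planning.
(v) (exactly one): Bao ∈ Audit.
(vii): Caro ∈ Safety.
(iii) (disjoint): Bao ∉ Planning.
Suppose Bao ∈ Safety: no assignment then satisfies all the clues, so Bao ∉ Safety.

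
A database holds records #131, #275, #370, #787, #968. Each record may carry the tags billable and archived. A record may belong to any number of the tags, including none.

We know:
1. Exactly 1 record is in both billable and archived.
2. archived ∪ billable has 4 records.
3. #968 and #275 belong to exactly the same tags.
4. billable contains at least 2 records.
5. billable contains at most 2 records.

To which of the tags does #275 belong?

#275: archived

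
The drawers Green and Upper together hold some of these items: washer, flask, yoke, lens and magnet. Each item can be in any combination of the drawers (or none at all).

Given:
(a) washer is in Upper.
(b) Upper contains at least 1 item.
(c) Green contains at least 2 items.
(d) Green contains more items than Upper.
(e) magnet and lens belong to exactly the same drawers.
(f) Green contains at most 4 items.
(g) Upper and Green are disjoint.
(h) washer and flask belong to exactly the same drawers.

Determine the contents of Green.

Green = {lens, magnet, yoke}

From (a): washer ∈ Upper.
(g) (disjoint): washer ∉ Green.
(h): flask matches washer: flask ∉ Green.
(h): flask matches washer: flask ∈ Upper.
Suppose yoke ∉ Green: no assignment then satisfies all the clues, so yoke ∈ Green.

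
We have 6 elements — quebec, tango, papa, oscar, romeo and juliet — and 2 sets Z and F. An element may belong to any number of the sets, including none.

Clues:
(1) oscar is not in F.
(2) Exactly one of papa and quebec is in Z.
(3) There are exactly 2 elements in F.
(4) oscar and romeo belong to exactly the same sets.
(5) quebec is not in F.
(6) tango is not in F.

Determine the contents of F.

From (1): oscar ∉ F.
From (5): quebec ∉ F.
From (6): tango ∉ F.
(4): romeo matches oscar: romeo ∉ F.
(3): only 2 candidates remain for F, so all are in.

F = {juliet, papa}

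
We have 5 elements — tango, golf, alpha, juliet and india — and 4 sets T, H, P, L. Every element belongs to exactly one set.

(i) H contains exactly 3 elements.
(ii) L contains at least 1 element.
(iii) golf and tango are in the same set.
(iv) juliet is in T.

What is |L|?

1

From (iv): juliet ∈ T.
Suppose tango ∈ T: no assignment then satisfies all the clues, so tango ∉ T.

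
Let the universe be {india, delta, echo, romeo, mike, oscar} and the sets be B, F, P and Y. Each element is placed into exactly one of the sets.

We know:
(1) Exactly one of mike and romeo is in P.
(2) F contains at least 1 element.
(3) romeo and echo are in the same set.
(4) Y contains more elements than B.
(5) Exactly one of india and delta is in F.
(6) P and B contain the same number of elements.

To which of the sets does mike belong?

mike: P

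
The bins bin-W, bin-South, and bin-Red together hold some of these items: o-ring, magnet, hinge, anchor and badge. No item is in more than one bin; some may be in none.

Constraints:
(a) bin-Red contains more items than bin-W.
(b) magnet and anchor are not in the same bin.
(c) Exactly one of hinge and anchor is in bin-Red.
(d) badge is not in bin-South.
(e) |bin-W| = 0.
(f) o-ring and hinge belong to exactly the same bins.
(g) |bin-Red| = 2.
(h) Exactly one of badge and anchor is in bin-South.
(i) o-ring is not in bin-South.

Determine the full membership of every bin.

bin-W = {}; bin-South = {anchor}; bin-Red = {hinge, o-ring}

From (d): badge ∉ bin-South.
From (i): o-ring ∉ bin-South.
(e): bin-W already has 0, so the rest are out.
(f): hinge matches o-ring: hinge ∉ bin-South.
(h) (exactly one): anchor ∈ bin-South.
(b): magnet ∉ bin-South.
(c) (exactly one): hinge ∈ bin-Red.
(f): o-ring matches hinge: o-ring ∈ bin-Red.
(g): bin-Red already has 2, so the rest are out.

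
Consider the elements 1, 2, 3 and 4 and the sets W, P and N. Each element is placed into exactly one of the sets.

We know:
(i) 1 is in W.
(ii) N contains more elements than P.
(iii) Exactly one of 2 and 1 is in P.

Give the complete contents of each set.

From (i): 1 ∈ W.
(iii) (exactly one): 2 ∈ P.
Suppose 3 ∈ W: no assignment then satisfies all the clues, so 3 ∉ W.

W = {1}; P = {2}; N = {3, 4}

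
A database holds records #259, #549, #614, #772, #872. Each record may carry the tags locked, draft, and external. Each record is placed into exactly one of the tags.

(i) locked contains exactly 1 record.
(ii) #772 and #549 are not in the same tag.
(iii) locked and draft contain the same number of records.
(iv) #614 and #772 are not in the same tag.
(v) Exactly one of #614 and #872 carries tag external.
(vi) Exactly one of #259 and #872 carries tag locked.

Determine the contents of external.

external = {#259, #549, #614}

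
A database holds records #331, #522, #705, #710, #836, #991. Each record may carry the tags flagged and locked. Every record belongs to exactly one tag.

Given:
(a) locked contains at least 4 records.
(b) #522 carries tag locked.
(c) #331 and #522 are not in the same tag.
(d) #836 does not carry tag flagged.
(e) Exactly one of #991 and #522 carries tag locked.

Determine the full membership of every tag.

flagged = {#331, #991}; locked = {#522, #705, #710, #836}

From (b): #522 ∈ locked.
From (d): #836 ∉ flagged.
(c): #331 ∉ locked.
(e) (exactly one): #991 ∉ locked.
Only one tag left: #331 ∈ flagged.
Only one tag left: #836 ∈ locked.
Only one tag left: #991 ∈ flagged.
(a): only 4 candidates remain for locked, so all are in.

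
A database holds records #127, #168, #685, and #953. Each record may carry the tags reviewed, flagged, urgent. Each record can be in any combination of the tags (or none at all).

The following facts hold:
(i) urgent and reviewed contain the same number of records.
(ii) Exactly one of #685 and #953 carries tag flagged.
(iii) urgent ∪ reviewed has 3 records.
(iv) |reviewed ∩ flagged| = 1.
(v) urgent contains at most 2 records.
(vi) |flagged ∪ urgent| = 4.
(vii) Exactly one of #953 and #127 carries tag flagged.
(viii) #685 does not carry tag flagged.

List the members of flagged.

flagged = {#168, #953}

From (viii): #685 ∉ flagged.
(ii) (exactly one): #953 ∈ flagged.
(vii) (exactly one): #127 ∉ flagged.
Suppose #168 ∉ flagged: no assignment then satisfies all the clues, so #168 ∈ flagged.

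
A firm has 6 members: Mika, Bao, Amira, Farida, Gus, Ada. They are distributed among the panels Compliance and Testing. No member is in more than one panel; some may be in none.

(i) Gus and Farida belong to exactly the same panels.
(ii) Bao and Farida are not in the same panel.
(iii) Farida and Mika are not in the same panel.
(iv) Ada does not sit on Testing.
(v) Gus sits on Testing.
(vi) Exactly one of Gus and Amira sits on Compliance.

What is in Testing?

Testing = {Farida, Gus}

From (iv): Ada ∉ Testing.
From (v): Gus ∈ Testing.
(i): Farida matches Gus: Farida ∉ Compliance.
(i): Farida matches Gus: Farida ∈ Testing.
(ii): Bao ∉ Testing.
(iii): Mika ∉ Testing.
(vi) (exactly one): Amira ∈ Compliance.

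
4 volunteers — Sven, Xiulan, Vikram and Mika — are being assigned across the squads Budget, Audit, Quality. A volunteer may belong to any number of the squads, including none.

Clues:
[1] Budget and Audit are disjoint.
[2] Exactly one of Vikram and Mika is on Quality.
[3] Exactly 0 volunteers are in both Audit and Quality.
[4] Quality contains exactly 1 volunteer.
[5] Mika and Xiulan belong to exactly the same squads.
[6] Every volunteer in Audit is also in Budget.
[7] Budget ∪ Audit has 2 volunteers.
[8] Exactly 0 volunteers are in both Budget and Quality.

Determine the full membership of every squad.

Budget = {Mika, Xiulan}; Audit = {}; Quality = {Vikram}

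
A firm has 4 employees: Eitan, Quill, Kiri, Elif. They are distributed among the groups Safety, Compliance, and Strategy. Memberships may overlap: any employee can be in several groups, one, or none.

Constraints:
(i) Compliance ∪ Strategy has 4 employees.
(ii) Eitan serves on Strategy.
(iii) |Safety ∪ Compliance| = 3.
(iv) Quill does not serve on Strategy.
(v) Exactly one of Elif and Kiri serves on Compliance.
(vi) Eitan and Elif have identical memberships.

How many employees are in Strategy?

3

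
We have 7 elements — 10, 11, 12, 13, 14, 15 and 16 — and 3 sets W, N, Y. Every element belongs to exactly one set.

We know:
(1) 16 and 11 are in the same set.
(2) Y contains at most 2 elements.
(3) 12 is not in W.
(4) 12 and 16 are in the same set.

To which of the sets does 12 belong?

12: N

From (3): 12 ∉ W.
(4): 16 matches 12: 16 ∉ W.
(1): 11 matches 16: 11 ∉ W.
Suppose 12 ∉ N: no assignment then satisfies all the clues, so 12 ∈ N.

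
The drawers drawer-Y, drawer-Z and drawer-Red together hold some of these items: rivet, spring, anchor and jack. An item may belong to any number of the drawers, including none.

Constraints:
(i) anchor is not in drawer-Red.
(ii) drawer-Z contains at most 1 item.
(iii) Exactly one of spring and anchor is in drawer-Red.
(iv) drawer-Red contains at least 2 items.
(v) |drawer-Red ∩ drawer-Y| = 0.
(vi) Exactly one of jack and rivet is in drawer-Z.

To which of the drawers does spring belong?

spring: drawer-Red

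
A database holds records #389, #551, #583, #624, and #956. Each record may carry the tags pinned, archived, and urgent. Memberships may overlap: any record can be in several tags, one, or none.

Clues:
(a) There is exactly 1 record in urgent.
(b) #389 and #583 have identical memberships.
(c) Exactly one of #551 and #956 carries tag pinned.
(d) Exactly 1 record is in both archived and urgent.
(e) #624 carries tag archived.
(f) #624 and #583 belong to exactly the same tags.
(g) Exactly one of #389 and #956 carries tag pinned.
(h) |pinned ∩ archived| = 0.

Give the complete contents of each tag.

pinned = {#956}; archived = {#389, #551, #583, #624}; urgent = {#551}

From (e): #624 ∈ archived.
(f): #583 matches #624: #583 ∈ archived.
(b): #389 matches #583: #389 ∈ archived.
Suppose #389 ∈ pinned: no assignment then satisfies all the clues, so #389 ∉ pinned.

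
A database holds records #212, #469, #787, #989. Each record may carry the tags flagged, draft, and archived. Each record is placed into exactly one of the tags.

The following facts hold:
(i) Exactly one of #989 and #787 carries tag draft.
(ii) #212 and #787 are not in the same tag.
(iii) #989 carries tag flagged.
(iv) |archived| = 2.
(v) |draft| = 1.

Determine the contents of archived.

archived = {#212, #469}

From (iii): #989 ∈ flagged.
(i) (exactly one): #787 ∈ draft.
(ii): #212 ∉ draft.
(iv): only 2 candidates remain for archived, so all are in.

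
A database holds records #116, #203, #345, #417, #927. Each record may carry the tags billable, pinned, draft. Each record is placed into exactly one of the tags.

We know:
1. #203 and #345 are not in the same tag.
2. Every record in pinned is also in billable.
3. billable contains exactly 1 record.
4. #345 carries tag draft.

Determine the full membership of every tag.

From (4): #345 ∈ draft.
(1): #203 ∉ draft.
Suppose #116 ∈ billable: no assignment then satisfies all the clues, so #116 ∉ billable.

billable = {#203}; pinned = {}; draft = {#116, #345, #417, #927}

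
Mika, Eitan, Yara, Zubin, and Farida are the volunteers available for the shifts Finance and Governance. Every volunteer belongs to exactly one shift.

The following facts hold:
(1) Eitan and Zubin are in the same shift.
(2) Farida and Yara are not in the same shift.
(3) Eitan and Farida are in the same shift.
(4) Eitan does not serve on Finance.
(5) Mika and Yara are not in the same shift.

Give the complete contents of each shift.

From (4): Eitan ∉ Finance.
(1): Zubin matches Eitan: Zubin ∉ Finance.
(3): Farida matches Eitan: Farida ∉ Finance.
Only one shift left: Eitan ∈ Governance.
Only one shift left: Zubin ∈ Governance.
Only one shift left: Farida ∈ Governance.
(2): Yara ∉ Governance.
Only one shift left: Yara ∈ Finance.
(5): Mika ∉ Finance.
Only one shift left: Mika ∈ Governance.

Finance = {Yara}; Governance = {Eitan, Farida, Mika, Zubin}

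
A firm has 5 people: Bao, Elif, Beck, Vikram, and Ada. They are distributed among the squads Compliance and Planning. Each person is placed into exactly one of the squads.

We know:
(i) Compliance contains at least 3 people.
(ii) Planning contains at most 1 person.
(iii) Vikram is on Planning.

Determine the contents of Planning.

From (iii): Vikram ∈ Planning.
(ii): Planning already has 1, so the rest are out.
Only one squad left: Bao ∈ Compliance.
Only one squad left: Elif ∈ Compliance.
Only one squad left: Beck ∈ Compliance.
Only one squad left: Ada ∈ Compliance.

Planning = {Vikram}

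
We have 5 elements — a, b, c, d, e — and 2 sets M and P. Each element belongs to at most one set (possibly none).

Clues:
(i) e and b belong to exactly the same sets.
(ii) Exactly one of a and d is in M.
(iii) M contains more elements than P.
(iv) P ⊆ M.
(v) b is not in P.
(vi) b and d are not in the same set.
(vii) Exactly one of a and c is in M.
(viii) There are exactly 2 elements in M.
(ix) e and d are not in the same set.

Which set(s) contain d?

From (v): b ∉ P.
(i): e matches b: e ∉ P.
Suppose d ∉ M: no assignment then satisfies all the clues, so d ∈ M.

d: M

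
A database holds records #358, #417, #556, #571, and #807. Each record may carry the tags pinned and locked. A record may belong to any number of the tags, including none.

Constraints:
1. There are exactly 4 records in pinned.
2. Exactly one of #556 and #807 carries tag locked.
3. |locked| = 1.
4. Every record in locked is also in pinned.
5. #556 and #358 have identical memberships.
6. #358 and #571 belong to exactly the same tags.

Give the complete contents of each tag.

pinned = {#358, #556, #571, #807}; locked = {#807}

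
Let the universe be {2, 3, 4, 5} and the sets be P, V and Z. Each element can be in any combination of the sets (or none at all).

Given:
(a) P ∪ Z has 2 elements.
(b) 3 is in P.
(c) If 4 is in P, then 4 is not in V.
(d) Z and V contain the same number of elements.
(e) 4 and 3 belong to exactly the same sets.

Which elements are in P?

P = {3, 4}

From (b): 3 ∈ P.
(e): 4 matches 3: 4 ∈ P.
(c): 4 ∉ V.
(e): 3 matches 4: 3 ∉ V.
Suppose 2 ∈ P: no assignment then satisfies all the clues, so 2 ∉ P.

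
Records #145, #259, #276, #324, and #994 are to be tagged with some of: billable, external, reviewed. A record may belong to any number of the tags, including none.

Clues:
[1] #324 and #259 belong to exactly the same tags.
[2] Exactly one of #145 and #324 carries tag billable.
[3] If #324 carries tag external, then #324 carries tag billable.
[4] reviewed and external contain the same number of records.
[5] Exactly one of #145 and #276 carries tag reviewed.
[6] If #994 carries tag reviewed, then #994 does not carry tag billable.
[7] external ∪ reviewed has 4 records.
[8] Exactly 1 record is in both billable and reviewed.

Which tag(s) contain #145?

#145: none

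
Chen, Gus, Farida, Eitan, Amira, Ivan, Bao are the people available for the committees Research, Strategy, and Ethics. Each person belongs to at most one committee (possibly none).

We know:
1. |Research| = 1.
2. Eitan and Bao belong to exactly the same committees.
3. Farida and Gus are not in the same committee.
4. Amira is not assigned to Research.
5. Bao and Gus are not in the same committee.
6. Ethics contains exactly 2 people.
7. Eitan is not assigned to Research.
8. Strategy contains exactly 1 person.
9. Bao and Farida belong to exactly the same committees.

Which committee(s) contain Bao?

Bao: none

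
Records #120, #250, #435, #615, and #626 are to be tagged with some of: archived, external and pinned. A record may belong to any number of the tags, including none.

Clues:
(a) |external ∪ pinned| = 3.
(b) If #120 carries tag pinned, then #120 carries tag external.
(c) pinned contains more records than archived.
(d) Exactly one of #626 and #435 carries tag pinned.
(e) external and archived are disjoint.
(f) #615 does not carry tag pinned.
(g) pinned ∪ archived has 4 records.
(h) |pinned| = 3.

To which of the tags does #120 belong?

#120: external, pinned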